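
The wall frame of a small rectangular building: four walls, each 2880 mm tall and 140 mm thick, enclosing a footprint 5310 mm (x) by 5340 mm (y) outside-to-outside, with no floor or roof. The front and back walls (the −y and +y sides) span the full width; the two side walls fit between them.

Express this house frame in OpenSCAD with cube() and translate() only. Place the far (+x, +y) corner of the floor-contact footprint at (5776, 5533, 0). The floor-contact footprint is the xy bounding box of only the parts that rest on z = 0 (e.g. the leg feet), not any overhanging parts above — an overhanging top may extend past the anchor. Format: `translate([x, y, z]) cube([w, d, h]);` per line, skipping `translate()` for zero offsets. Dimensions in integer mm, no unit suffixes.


translate([466, 193, 0]) cube([5310, 140, 2880]);
translate([466, 5393, 0]) cube([5310, 140, 2880]);
translate([466, 333, 0]) cube([140, 5060, 2880]);
translate([5636, 333, 0]) cube([140, 5060, 2880]);


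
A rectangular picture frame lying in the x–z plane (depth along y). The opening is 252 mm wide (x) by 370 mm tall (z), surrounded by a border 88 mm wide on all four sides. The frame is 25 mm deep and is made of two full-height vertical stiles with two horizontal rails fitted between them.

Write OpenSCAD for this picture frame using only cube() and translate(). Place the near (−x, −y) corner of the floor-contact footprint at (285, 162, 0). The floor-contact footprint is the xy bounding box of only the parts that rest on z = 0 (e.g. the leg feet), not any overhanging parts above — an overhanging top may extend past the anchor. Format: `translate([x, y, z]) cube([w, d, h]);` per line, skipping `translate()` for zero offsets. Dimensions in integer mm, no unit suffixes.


translate([285, 162, 0]) cube([88, 25, 546]);
translate([625, 162, 0]) cube([88, 25, 546]);
translate([373, 162, 0]) cube([252, 25, 88]);
translate([373, 162, 458]) cube([252, 25, 88]);


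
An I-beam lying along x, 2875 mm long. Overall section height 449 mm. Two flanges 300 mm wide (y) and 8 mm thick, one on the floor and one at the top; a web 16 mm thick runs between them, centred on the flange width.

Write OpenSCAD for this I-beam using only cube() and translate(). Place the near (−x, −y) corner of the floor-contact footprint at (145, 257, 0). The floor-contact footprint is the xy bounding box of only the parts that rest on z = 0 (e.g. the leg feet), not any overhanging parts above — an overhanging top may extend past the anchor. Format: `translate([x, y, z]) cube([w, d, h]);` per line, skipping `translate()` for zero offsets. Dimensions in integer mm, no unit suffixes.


translate([145, 257, 0]) cube([2875, 300, 8]);
translate([145, 399, 8]) cube([2875, 16, 433]);
translate([145, 257, 441]) cube([2875, 300, 8]);


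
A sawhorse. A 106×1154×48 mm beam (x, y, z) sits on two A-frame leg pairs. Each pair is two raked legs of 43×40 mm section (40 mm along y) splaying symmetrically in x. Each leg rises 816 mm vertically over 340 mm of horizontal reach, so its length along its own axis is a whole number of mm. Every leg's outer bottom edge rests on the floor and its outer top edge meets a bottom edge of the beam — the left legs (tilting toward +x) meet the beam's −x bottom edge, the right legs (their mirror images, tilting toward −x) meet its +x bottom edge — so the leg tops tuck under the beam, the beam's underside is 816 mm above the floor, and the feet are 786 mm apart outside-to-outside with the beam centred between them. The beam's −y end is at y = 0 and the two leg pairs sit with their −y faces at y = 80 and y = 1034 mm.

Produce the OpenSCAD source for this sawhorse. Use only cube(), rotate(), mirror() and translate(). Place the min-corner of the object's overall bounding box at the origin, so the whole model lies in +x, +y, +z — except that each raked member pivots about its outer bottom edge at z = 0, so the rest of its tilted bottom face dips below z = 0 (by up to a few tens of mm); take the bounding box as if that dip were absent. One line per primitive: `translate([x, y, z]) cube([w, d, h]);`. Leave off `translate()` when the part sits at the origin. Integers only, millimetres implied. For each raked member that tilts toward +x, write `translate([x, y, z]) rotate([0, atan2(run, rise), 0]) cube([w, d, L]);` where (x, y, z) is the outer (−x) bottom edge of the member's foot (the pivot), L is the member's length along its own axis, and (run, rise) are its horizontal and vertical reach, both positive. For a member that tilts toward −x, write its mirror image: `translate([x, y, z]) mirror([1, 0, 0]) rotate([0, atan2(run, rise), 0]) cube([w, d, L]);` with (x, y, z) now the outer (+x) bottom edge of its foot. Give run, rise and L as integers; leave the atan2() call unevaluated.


translate([340, 0, 816]) cube([106, 1154, 48]);
translate([0, 80, 0]) rotate([0, atan2(340, 816), 0]) cube([43, 40, 884]);
translate([786, 80, 0]) mirror([1, 0, 0]) rotate([0, atan2(340, 816), 0]) cube([43, 40, 884]);
translate([0, 1034, 0]) rotate([0, atan2(340, 816), 0]) cube([43, 40, 884]);
translate([786, 1034, 0]) mirror([1, 0, 0]) rotate([0, atan2(340, 816), 0]) cube([43, 40, 884]);


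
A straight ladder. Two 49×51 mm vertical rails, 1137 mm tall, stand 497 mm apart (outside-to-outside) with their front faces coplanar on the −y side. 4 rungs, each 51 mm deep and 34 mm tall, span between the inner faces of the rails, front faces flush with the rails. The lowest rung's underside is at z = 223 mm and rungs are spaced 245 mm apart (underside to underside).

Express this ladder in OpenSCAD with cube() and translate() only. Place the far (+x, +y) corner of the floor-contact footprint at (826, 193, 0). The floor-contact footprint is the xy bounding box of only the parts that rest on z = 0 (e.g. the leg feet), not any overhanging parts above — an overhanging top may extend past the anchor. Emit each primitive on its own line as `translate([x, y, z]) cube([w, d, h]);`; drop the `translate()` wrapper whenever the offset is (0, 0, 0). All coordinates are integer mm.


// rung span = 497 - 2*49 = 399
// rung[k] z = 223 + k*245
translate([329, 142, 0]) cube([49, 51, 1137]);
translate([777, 142, 0]) cube([49, 51, 1137]);
translate([378, 142, 223]) cube([399, 51, 34]);
translate([378, 142, 468]) cube([399, 51, 34]);
translate([378, 142, 713]) cube([399, 51, 34]);
translate([378, 142, 958]) cube([399, 51, 34]);


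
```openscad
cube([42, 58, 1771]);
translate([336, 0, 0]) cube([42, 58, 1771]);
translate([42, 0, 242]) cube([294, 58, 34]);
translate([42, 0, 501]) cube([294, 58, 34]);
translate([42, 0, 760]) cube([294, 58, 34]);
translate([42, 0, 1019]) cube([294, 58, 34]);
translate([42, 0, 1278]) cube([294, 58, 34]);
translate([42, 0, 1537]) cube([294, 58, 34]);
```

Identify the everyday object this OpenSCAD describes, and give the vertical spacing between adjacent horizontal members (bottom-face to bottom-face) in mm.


A ladder. The rung spacing is 259 mm.

Two tall 42×58 posts with 6 short bars between them — a ladder. Adjacent rungs sit at z = 242 and z = 501, so the spacing is 501 − 242 = 259 mm.


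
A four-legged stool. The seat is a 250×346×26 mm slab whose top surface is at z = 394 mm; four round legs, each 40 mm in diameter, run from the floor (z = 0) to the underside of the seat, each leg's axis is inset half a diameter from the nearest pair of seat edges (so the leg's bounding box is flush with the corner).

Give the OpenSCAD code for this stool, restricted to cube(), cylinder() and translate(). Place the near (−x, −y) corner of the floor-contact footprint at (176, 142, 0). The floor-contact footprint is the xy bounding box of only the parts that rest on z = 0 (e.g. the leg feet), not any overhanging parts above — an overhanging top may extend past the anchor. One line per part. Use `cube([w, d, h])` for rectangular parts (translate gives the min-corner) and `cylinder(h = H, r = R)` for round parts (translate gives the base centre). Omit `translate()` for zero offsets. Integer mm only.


// leg_h = 394 - 26 = 368
translate([176, 142, 368]) cube([250, 346, 26]);
translate([196, 162, 0]) cylinder(h = 368, r = 20);
translate([406, 162, 0]) cylinder(h = 368, r = 20);
translate([196, 468, 0]) cylinder(h = 368, r = 20);
translate([406, 468, 0]) cylinder(h = 368, r = 20);


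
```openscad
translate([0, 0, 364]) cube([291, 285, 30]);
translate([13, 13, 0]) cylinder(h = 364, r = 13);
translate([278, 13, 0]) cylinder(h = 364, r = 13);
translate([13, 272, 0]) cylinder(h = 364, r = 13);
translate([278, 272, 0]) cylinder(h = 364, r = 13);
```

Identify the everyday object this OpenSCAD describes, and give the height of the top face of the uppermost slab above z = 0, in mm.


A stool. The seat height is 394 mm.

A 291×285×30 slab at z = 364 on four corner cylinders — a stool. The seat top is 364 + 30 = 394 mm.


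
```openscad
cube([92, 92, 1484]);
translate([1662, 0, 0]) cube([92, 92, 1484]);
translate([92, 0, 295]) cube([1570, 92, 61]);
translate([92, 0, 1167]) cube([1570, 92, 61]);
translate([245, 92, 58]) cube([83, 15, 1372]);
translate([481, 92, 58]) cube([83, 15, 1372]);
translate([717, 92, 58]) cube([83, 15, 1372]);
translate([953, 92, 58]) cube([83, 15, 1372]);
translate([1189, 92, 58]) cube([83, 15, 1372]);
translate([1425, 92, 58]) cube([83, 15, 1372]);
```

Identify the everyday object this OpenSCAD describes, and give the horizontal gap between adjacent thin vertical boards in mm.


A fence section. The picket gap is 153 mm.

Two posts, two rails, 6 pickets — a fence section. Span 1570 mm holds 6 pickets of 83 mm with 7 equal gaps: ⌊(1570 − 6·83) / 7⌋ = 153 mm.


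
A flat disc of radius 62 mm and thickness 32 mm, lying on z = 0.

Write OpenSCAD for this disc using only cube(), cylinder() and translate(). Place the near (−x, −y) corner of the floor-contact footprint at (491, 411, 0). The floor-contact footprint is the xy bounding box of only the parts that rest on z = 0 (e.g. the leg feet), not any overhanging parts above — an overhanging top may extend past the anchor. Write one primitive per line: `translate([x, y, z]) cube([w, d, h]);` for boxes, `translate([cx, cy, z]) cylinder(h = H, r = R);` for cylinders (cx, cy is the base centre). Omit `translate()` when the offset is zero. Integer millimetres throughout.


translate([553, 473, 0]) cylinder(h = 32, r = 62);


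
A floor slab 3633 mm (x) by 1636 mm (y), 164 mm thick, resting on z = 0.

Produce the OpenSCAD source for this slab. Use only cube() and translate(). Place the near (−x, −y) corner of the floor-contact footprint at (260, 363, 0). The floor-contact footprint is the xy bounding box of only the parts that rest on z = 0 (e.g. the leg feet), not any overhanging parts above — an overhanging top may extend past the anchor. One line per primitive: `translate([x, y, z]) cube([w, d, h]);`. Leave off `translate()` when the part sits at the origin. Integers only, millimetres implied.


translate([260, 363, 0]) cube([3633, 1636, 164]);


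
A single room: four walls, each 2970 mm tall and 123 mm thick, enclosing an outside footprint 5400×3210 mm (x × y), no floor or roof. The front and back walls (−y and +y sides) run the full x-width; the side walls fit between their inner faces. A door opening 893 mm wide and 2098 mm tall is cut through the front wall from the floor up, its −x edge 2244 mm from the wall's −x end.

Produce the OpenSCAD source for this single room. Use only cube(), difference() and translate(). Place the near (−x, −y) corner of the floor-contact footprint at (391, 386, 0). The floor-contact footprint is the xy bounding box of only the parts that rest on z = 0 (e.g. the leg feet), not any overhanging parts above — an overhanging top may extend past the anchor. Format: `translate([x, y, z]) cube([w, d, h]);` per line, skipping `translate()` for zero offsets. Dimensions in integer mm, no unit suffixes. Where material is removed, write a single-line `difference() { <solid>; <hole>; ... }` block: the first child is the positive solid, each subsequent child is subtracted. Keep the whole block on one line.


difference() { translate([391, 386, 0]) cube([5400, 123, 2970]); translate([2635, 386, 0]) cube([893, 123, 2098]); }
translate([391, 3473, 0]) cube([5400, 123, 2970]);
translate([391, 509, 0]) cube([123, 2964, 2970]);
translate([5668, 509, 0]) cube([123, 2964, 2970]);


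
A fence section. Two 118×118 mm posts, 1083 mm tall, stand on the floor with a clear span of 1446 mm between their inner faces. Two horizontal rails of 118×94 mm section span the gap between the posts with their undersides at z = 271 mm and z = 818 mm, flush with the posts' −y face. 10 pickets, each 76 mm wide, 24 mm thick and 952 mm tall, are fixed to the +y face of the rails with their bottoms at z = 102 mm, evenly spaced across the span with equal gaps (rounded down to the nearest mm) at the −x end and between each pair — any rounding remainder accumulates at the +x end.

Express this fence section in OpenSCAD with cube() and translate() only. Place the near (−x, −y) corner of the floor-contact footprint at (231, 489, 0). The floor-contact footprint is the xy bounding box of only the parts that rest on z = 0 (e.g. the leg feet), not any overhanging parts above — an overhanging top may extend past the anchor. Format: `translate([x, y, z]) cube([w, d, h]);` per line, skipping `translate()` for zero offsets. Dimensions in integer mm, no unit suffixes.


translate([231, 489, 0]) cube([118, 118, 1083]);
translate([1795, 489, 0]) cube([118, 118, 1083]);
translate([349, 489, 271]) cube([1446, 118, 94]);
translate([349, 489, 818]) cube([1446, 118, 94]);
translate([411, 607, 102]) cube([76, 24, 952]);
translate([549, 607, 102]) cube([76, 24, 952]);
translate([687, 607, 102]) cube([76, 24, 952]);
translate([825, 607, 102]) cube([76, 24, 952]);
translate([963, 607, 102]) cube([76, 24, 952]);
translate([1101, 607, 102]) cube([76, 24, 952]);
translate([1239, 607, 102]) cube([76, 24, 952]);
translate([1377, 607, 102]) cube([76, 24, 952]);
translate([1515, 607, 102]) cube([76, 24, 952]);
translate([1653, 607, 102]) cube([76, 24, 952]);


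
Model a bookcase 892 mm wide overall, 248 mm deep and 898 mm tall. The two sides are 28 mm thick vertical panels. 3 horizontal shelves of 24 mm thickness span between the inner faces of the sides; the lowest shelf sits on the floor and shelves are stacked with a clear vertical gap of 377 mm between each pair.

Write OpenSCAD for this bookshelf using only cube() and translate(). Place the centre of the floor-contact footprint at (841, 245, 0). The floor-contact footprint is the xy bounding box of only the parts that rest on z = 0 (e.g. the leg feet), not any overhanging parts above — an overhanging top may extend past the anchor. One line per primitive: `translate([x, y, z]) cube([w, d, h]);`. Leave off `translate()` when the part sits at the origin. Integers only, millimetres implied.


translate([395, 121, 0]) cube([28, 248, 898]);
translate([1259, 121, 0]) cube([28, 248, 898]);
translate([423, 121, 0]) cube([836, 248, 24]);
translate([423, 121, 401]) cube([836, 248, 24]);
translate([423, 121, 802]) cube([836, 248, 24]);


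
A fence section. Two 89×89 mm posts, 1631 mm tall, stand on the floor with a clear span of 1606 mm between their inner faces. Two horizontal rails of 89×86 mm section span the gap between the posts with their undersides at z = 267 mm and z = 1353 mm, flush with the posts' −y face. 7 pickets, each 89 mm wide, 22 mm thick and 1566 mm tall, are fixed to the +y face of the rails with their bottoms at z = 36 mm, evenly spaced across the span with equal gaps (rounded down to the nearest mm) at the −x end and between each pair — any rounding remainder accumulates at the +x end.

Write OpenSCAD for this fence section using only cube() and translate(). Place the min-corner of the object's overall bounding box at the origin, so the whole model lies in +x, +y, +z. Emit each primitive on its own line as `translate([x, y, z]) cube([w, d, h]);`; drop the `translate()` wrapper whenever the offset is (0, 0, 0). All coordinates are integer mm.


cube([89, 89, 1631]);
translate([1695, 0, 0]) cube([89, 89, 1631]);
translate([89, 0, 267]) cube([1606, 89, 86]);
translate([89, 0, 1353]) cube([1606, 89, 86]);
translate([211, 89, 36]) cube([89, 22, 1566]);
translate([422, 89, 36]) cube([89, 22, 1566]);
translate([633, 89, 36]) cube([89, 22, 1566]);
translate([844, 89, 36]) cube([89, 22, 1566]);
translate([1055, 89, 36]) cube([89, 22, 1566]);
translate([1266, 89, 36]) cube([89, 22, 1566]);
translate([1477, 89, 36]) cube([89, 22, 1566]);


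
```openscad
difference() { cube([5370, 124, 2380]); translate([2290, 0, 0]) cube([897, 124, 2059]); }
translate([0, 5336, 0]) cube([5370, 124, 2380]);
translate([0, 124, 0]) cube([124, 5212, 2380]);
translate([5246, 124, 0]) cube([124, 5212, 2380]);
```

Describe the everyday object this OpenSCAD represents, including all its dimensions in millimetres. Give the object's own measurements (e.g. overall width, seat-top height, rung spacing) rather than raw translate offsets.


A single room: four walls, each 2380 mm tall and 124 mm thick, enclosing an outside footprint 5370×5460 mm (x × y), no floor or roof. The front and back walls (−y and +y sides) run the full x-width; the side walls fit between their inner faces. A door opening 897 mm wide and 2059 mm tall is cut through the front wall from the floor up, its −x edge 2290 mm from the wall's −x end.


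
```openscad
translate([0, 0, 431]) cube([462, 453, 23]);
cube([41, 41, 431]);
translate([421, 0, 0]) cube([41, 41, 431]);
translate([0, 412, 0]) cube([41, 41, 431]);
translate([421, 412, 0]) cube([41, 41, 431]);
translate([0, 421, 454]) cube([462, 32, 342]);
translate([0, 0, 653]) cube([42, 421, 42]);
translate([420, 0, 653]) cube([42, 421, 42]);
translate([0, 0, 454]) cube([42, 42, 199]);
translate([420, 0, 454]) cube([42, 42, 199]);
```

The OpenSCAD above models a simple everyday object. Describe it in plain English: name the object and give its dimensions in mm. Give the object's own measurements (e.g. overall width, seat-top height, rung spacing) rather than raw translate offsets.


A chair. The seat is a 462×453×23 mm slab with its top at z = 454 mm, on four 41×41 mm corner legs (flush with the seat edges, standing on z = 0). A flat backrest 32 mm thick, 342 mm tall, spans the full seat width and rises from the seat top along its +y edge, rear face flush with the rear of the seat. Two armrests of 42×42 mm section run along each side from the seat's front edge to the front of the backrest, top faces 241 mm above the seat top and outer faces flush with the seat's x-edges; a 42×42 mm post under the front of each armrest stands on the seat at the front corner.


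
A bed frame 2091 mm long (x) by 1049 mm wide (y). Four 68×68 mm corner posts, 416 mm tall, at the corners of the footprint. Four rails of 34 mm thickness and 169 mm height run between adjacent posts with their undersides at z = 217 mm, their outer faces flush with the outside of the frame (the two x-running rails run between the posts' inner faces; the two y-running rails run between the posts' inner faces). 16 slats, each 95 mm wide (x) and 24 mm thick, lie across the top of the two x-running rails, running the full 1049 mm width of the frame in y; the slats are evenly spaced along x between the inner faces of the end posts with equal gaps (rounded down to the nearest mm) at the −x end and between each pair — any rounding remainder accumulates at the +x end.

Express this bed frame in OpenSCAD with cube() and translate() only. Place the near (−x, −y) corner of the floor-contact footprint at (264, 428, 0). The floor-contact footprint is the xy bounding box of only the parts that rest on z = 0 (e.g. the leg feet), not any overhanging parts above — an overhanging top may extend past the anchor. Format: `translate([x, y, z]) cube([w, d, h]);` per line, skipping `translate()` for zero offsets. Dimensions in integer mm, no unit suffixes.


// slat z = rail_z + rail_h = 217 + 169 = 386
// slat gap = ⌊(1955 − 16·95) / 17⌋ = 25
translate([264, 428, 0]) cube([68, 68, 416]);
translate([264, 1409, 0]) cube([68, 68, 416]);
translate([2287, 428, 0]) cube([68, 68, 416]);
translate([2287, 1409, 0]) cube([68, 68, 416]);
translate([332, 428, 217]) cube([1955, 34, 169]);
translate([332, 1443, 217]) cube([1955, 34, 169]);
translate([264, 496, 217]) cube([34, 913, 169]);
translate([2321, 496, 217]) cube([34, 913, 169]);
translate([357, 428, 386]) cube([95, 1049, 24]);
translate([477, 428, 386]) cube([95, 1049, 24]);
translate([597, 428, 386]) cube([95, 1049, 24]);
translate([717, 428, 386]) cube([95, 1049, 24]);
translate([837, 428, 386]) cube([95, 1049, 24]);
translate([957, 428, 386]) cube([95, 1049, 24]);
translate([1077, 428, 386]) cube([95, 1049, 24]);
translate([1197, 428, 386]) cube([95, 1049, 24]);
translate([1317, 428, 386]) cube([95, 1049, 24]);
translate([1437, 428, 386]) cube([95, 1049, 24]);
translate([1557, 428, 386]) cube([95, 1049, 24]);
translate([1677, 428, 386]) cube([95, 1049, 24]);
translate([1797, 428, 386]) cube([95, 1049, 24]);
translate([1917, 428, 386]) cube([95, 1049, 24]);
translate([2037, 428, 386]) cube([95, 1049, 24]);
translate([2157, 428, 386]) cube([95, 1049, 24]);


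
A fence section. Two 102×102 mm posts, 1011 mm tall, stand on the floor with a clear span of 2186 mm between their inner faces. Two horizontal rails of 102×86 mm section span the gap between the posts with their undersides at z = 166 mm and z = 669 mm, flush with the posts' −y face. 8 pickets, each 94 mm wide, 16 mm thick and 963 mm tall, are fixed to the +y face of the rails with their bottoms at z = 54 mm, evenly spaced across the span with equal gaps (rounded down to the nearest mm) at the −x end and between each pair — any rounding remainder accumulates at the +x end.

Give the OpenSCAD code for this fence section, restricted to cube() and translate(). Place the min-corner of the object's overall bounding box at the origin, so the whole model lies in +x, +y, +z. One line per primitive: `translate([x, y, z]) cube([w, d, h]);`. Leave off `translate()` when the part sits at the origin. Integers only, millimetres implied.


cube([102, 102, 1011]);
translate([2288, 0, 0]) cube([102, 102, 1011]);
translate([102, 0, 166]) cube([2186, 102, 86]);
translate([102, 0, 669]) cube([2186, 102, 86]);
translate([261, 102, 54]) cube([94, 16, 963]);
translate([514, 102, 54]) cube([94, 16, 963]);
translate([767, 102, 54]) cube([94, 16, 963]);
translate([1020, 102, 54]) cube([94, 16, 963]);
translate([1273, 102, 54]) cube([94, 16, 963]);
translate([1526, 102, 54]) cube([94, 16, 963]);
translate([1779, 102, 54]) cube([94, 16, 963]);
translate([2032, 102, 54]) cube([94, 16, 963]);


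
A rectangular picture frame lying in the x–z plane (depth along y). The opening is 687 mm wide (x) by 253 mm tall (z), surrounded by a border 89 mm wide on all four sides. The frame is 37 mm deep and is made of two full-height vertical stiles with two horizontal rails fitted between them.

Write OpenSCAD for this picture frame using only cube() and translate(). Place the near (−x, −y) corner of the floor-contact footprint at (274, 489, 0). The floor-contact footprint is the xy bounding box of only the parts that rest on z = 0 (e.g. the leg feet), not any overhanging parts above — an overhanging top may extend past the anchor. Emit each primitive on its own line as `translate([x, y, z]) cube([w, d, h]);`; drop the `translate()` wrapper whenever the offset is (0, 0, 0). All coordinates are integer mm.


translate([274, 489, 0]) cube([89, 37, 431]);
translate([1050, 489, 0]) cube([89, 37, 431]);
translate([363, 489, 0]) cube([687, 37, 89]);
translate([363, 489, 342]) cube([687, 37, 89]);


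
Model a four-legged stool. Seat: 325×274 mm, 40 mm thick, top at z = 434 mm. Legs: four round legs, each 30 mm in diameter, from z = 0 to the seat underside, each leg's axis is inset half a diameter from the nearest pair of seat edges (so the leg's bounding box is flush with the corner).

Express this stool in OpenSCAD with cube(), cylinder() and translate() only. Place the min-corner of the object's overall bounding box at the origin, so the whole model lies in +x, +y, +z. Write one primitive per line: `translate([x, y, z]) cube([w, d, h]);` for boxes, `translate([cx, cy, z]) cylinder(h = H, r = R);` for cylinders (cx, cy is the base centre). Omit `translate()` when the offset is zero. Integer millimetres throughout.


// leg_h = 434 - 40 = 394
translate([0, 0, 394]) cube([325, 274, 40]);
translate([15, 15, 0]) cylinder(h = 394, r = 15);
translate([310, 15, 0]) cylinder(h = 394, r = 15);
translate([15, 259, 0]) cylinder(h = 394, r = 15);
translate([310, 259, 0]) cylinder(h = 394, r = 15);


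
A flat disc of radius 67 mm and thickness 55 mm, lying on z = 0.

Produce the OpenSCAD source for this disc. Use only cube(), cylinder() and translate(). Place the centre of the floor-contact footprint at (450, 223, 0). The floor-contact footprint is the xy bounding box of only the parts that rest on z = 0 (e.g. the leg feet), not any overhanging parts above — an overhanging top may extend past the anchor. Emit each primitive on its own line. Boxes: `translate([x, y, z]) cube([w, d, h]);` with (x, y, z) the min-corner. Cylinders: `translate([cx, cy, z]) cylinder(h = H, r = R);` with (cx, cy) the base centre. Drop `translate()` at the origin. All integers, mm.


translate([450, 223, 0]) cylinder(h = 55, r = 67);


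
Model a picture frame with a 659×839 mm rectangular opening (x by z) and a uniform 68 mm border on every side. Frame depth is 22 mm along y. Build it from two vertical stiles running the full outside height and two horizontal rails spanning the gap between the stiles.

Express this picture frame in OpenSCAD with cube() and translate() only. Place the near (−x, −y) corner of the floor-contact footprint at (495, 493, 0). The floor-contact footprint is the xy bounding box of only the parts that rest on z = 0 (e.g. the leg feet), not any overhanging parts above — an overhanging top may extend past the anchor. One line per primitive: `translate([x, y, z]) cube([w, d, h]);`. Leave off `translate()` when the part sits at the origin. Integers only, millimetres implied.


translate([495, 493, 0]) cube([68, 22, 975]);
translate([1222, 493, 0]) cube([68, 22, 975]);
translate([563, 493, 0]) cube([659, 22, 68]);
translate([563, 493, 907]) cube([659, 22, 68]);


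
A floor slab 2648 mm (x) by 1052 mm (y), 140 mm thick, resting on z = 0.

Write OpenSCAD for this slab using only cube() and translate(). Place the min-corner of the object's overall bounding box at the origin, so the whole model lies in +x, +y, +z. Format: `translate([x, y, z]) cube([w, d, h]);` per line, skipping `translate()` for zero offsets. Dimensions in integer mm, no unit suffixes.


cube([2648, 1052, 140]);


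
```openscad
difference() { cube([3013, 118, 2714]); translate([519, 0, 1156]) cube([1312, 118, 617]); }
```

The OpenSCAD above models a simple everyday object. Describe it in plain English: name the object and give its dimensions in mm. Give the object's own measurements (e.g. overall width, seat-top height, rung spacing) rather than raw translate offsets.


A wall 3013 mm long (x), 118 mm thick (y), 2714 mm tall, with a rectangular window opening cut through it. The opening is 1312 mm wide and 617 mm tall; its sill is at z = 1156 mm and its near (−x) edge is 519 mm from the wall's −x end. The opening passes through the full wall thickness.


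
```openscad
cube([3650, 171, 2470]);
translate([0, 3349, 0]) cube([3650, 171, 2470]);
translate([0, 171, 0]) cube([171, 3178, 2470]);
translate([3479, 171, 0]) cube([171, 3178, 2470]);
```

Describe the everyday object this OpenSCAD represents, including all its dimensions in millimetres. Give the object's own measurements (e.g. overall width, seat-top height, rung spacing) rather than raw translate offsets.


The wall frame of a small rectangular building: four walls, each 2470 mm tall and 171 mm thick, enclosing a footprint 3650 mm (x) by 3520 mm (y) outside-to-outside, with no floor or roof. The front and back walls (the −y and +y sides) span the full width; the two side walls fit between them.


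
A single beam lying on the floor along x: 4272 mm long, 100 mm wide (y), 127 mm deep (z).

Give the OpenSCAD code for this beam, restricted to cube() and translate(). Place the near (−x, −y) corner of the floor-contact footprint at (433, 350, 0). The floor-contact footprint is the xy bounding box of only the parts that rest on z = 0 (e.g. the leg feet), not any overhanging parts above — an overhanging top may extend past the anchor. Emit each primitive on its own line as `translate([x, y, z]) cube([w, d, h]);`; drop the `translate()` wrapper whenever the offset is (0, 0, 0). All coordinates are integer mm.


translate([433, 350, 0]) cube([4272, 100, 127]);


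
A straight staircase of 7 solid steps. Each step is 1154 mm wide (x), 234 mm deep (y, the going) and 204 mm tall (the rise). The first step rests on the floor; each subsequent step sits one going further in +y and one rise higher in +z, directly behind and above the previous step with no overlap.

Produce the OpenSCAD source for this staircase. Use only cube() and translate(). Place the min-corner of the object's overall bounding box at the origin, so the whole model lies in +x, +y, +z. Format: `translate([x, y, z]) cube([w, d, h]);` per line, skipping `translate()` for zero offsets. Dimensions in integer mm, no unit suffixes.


cube([1154, 234, 204]);
translate([0, 234, 204]) cube([1154, 234, 204]);
translate([0, 468, 408]) cube([1154, 234, 204]);
translate([0, 702, 612]) cube([1154, 234, 204]);
translate([0, 936, 816]) cube([1154, 234, 204]);
translate([0, 1170, 1020]) cube([1154, 234, 204]);
translate([0, 1404, 1224]) cube([1154, 234, 204]);


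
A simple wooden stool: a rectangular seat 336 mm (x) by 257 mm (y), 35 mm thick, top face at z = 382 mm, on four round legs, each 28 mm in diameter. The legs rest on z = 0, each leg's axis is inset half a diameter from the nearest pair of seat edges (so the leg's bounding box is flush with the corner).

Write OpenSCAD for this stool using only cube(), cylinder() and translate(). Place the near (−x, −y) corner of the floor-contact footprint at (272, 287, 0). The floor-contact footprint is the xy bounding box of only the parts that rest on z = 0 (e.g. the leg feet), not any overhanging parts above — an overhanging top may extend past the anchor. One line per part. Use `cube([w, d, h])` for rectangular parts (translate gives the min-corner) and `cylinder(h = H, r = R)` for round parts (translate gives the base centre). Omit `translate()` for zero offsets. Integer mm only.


// leg_h = 382 - 35 = 347
translate([272, 287, 347]) cube([336, 257, 35]);
translate([286, 301, 0]) cylinder(h = 347, r = 14);
translate([594, 301, 0]) cylinder(h = 347, r = 14);
translate([286, 530, 0]) cylinder(h = 347, r = 14);
translate([594, 530, 0]) cylinder(h = 347, r = 14);


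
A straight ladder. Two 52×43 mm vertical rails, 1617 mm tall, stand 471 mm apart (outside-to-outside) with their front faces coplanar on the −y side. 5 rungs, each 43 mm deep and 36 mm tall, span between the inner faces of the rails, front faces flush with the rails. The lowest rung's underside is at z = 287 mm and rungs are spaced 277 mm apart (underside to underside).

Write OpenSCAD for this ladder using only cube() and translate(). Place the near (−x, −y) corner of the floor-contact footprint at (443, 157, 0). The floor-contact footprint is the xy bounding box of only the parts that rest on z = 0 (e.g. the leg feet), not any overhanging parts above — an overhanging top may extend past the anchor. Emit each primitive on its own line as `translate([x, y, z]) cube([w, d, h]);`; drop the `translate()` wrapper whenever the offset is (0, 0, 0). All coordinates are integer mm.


translate([443, 157, 0]) cube([52, 43, 1617]);
translate([862, 157, 0]) cube([52, 43, 1617]);
translate([495, 157, 287]) cube([367, 43, 36]);
translate([495, 157, 564]) cube([367, 43, 36]);
translate([495, 157, 841]) cube([367, 43, 36]);
translate([495, 157, 1118]) cube([367, 43, 36]);
translate([495, 157, 1395]) cube([367, 43, 36]);


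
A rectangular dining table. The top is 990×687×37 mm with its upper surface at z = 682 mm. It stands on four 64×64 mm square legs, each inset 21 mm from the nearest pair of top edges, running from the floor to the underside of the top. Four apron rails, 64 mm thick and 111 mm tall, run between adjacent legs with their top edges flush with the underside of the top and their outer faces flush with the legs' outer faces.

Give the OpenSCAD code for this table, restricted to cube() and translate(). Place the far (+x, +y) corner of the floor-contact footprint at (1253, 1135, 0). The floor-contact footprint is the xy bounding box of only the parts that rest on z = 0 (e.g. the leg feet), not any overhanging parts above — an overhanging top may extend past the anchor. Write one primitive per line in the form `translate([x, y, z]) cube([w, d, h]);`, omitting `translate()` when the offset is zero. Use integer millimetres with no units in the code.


translate([284, 469, 645]) cube([990, 687, 37]);
translate([305, 490, 0]) cube([64, 64, 645]);
translate([1189, 490, 0]) cube([64, 64, 645]);
translate([305, 1071, 0]) cube([64, 64, 645]);
translate([1189, 1071, 0]) cube([64, 64, 645]);
translate([369, 490, 534]) cube([820, 64, 111]);
translate([369, 1071, 534]) cube([820, 64, 111]);
translate([305, 554, 534]) cube([64, 517, 111]);
translate([1189, 554, 534]) cube([64, 517, 111]);


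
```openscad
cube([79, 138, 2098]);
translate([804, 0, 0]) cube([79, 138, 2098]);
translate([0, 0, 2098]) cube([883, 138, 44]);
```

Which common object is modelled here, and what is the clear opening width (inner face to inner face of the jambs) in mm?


A door frame. The clear opening width is 725 mm.

Two 2098 mm tall posts with a header on top — a door frame. The left jamb is 79 mm wide at x = 0; the right jamb starts at x = 804. The clear opening is 804 − 79 = 725 mm.


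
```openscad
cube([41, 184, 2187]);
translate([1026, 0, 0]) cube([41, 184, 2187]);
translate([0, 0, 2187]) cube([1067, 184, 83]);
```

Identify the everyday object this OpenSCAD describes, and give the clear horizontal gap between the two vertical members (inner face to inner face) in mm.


A door frame. The clear opening width is 985 mm.

Two 2187 mm tall posts with a header on top — a door frame. The left jamb is 41 mm wide at x = 0; the right jamb starts at x = 1026. The clear opening is 1026 − 41 = 985 mm.


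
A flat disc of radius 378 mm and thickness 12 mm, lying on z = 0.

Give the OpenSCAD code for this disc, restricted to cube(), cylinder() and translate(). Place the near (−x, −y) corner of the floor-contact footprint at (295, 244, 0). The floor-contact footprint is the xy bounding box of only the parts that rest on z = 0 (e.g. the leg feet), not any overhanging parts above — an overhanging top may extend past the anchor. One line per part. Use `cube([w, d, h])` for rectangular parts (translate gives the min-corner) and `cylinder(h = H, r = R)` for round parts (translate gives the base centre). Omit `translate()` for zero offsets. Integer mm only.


translate([673, 622, 0]) cylinder(h = 12, r = 378);


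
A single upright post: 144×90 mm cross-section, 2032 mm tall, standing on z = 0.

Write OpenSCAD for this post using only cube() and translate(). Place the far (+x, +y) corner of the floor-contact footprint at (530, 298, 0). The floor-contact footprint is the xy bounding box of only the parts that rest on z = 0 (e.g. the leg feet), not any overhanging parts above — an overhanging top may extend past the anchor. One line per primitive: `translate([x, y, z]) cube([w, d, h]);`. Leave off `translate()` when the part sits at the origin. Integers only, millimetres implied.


translate([386, 208, 0]) cube([144, 90, 2032]);


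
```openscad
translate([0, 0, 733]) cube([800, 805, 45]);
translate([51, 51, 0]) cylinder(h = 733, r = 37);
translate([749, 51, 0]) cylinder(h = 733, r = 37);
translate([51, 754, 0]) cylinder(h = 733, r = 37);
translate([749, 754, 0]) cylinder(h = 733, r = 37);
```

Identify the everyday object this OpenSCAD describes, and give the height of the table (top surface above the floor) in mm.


A table. The table height is 778 mm.

A 800×805×45 slab sits at z = 733 on four Ø74 mm round legs — a table. The top surface is at 733 + 45 = 778 mm.


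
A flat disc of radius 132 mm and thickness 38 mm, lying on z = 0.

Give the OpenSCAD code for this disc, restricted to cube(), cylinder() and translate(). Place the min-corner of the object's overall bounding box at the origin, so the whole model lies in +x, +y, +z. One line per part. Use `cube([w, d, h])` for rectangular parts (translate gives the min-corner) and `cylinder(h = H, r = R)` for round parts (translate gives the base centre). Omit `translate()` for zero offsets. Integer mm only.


translate([132, 132, 0]) cylinder(h = 38, r = 132);


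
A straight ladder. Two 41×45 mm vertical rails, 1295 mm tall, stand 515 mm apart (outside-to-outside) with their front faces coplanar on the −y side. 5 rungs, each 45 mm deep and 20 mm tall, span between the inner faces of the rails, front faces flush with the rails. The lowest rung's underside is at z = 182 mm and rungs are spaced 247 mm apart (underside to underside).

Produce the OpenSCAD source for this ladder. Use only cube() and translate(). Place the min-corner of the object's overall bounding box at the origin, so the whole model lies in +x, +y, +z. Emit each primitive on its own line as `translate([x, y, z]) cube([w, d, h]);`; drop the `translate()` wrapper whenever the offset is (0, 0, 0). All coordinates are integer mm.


cube([41, 45, 1295]);
translate([474, 0, 0]) cube([41, 45, 1295]);
translate([41, 0, 182]) cube([433, 45, 20]);
translate([41, 0, 429]) cube([433, 45, 20]);
translate([41, 0, 676]) cube([433, 45, 20]);
translate([41, 0, 923]) cube([433, 45, 20]);
translate([41, 0, 1170]) cube([433, 45, 20]);


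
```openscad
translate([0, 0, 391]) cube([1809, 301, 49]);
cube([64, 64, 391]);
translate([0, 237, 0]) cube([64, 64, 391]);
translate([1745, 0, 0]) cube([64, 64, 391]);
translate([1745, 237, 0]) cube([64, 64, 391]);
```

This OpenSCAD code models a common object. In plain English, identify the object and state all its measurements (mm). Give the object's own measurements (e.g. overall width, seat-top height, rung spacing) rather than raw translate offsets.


A long wooden bench with a 1809 mm (x) × 301 mm (y) seat, 49 mm thick, its top surface 440 mm above the floor. Four 64 mm square legs at the seat corners, flush with the edges, run from z = 0 to the seat underside.


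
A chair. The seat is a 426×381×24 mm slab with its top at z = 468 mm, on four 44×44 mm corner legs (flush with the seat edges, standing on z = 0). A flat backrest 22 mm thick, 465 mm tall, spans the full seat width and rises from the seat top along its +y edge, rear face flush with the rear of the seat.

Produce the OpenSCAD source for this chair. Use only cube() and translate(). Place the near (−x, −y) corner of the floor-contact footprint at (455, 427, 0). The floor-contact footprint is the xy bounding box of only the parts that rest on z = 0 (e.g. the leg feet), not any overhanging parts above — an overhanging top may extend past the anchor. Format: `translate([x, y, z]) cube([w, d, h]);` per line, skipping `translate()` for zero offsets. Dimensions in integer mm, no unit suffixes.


translate([455, 427, 444]) cube([426, 381, 24]);
translate([455, 427, 0]) cube([44, 44, 444]);
translate([837, 427, 0]) cube([44, 44, 444]);
translate([455, 764, 0]) cube([44, 44, 444]);
translate([837, 764, 0]) cube([44, 44, 444]);
translate([455, 786, 468]) cube([426, 22, 465]);


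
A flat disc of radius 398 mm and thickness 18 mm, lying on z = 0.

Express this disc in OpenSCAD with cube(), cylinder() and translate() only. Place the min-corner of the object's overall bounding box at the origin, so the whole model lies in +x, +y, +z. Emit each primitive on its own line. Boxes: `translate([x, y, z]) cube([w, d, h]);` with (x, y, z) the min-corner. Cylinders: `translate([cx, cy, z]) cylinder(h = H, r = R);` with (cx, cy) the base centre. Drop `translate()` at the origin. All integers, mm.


translate([398, 398, 0]) cylinder(h = 18, r = 398);
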